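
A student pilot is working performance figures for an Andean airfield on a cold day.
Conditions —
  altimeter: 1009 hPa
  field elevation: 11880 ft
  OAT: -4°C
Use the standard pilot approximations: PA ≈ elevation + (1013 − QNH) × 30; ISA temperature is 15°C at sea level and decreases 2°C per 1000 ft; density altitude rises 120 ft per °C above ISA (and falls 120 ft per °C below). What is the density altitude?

Pressure altitude = 11880 + (1013 − 1009) × 30 = 11880 + (+120) = 12000 ft.
ISA temperature at 12000 ft = 15 − 2 × (12000/1000) = -9°C.
ISA deviation = -4 − (-9) = +5°C.
Density altitude = 12000 + 120 × (5) = 12600 ft.

12600 ft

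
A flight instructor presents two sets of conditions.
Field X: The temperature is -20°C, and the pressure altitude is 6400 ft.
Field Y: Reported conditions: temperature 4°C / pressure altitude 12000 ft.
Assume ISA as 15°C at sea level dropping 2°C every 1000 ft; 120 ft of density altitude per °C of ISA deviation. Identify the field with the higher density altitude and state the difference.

Field X: ISA temp = 2.2°C, deviation -22.2°C, DA = 6400 + 120 × (-22.2) = 3736 ft.
Field Y: ISA temp = -9°C, deviation +13°C, DA = 12000 + 120 × 13 = 13560 ft.
Field Y is higher by 13560 − 3736 = 9824 ft.

Field Y by 9824 ft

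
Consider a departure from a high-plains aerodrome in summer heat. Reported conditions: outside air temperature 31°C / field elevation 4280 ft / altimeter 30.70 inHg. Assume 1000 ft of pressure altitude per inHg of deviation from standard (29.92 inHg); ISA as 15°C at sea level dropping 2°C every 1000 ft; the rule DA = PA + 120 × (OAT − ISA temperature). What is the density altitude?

Pressure altitude = 4280 + (29.92 − 30.70) × 1000 = 4280 + (-780) = 3500 ft.
ISA temperature at 3500 ft = 15 − 2 × (3500/1000) = 8°C.
ISA deviation = 31 − 8 = +23°C.
Density altitude = 3500 + 120 × (23) = 6260 ft.

6260 ft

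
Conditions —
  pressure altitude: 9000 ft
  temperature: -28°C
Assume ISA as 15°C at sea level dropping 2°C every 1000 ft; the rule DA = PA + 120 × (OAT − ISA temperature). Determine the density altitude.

6000 ft

ISA temperature at 9000 ft = 15 − 2 × (9000/1000) = -3°C.
ISA deviation = -28 − (-3) = -25°C.
Density altitude = 9000 + 120 × (-25) = 9000 + (-3000) = 6000 ft.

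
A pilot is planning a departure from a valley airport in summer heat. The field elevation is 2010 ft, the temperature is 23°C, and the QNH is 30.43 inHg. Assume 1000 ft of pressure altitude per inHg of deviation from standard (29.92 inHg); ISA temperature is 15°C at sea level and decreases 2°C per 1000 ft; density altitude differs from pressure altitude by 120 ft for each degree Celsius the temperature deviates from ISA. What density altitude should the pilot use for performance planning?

2820 ft

Pressure altitude = 2010 + (29.92 − 30.43) × 1000 = 2010 + (-510) = 1500 ft.
ISA temperature at 1500 ft = 15 − 2 × (1500/1000) = 12°C.
ISA deviation = 23 − 12 = +11°C.
Density altitude = 1500 + 120 × (11) = 2820 ft.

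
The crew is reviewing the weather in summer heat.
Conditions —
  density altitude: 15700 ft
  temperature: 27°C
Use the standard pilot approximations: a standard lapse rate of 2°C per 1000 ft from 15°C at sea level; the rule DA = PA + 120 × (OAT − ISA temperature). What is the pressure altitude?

DA = PA + 120 × (OAT − (15 − 2·PA/1000)) = PA + 120·OAT − 1800 + 0.24·PA = 1.24·PA + 120·OAT − 1800.
So 1.24·PA = 15700 − 120 × 27 + 1800 = 14260.
PA = 14260 / 1.24 = 11500 ft.

11500 ft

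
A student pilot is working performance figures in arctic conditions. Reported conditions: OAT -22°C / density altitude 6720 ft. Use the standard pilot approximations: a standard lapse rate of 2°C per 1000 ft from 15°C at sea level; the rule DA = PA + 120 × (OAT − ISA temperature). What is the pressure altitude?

9000 ft

DA = PA + 120 × (OAT − (15 − 2·PA/1000)) = PA + 120·OAT − 1800 + 0.24·PA = 1.24·PA + 120·OAT − 1800.
So 1.24·PA = 6720 − 120 × (-22) + 1800 = 11160.
PA = 11160 / 1.24 = 9000 ft.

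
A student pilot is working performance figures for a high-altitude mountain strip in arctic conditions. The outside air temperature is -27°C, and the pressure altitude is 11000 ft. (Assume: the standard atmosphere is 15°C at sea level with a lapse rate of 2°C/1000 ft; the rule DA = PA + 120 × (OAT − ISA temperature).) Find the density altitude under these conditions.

ISA temperature at 11000 ft = 15 − 2 × (11000/1000) = -7°C.
ISA deviation = -27 − (-7) = -20°C.
Density altitude = 11000 + 120 × (-20) = 11000 + (-2400) = 8600 ft.

8600 ft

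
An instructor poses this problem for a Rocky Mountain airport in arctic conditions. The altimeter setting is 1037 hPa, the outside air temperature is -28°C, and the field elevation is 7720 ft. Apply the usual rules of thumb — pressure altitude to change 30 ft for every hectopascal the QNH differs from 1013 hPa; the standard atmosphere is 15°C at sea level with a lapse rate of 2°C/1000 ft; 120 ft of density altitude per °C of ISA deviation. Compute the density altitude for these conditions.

Pressure altitude = 7720 + (1013 − 1037) × 30 = 7720 + (-720) = 7000 ft.
ISA temperature at 7000 ft = 15 − 2 × (7000/1000) = 1°C.
ISA deviation = -28 − 1 = -29°C.
Density altitude = 7000 + 120 × (-29) = 3520 ft.

3520 ft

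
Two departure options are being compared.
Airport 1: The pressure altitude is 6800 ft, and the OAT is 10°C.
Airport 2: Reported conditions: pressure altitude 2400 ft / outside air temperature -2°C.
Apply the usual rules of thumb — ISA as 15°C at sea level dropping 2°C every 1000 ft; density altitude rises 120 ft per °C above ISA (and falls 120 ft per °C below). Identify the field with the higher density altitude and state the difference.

Airport 1: ISA temp = 1.4°C, deviation +8.6°C, DA = 6800 + 120 × 8.6 = 7832 ft.
Airport 2: ISA temp = 10.2°C, deviation -12.2°C, DA = 2400 + 120 × (-12.2) = 936 ft.
Airport 1 is higher by 7832 − 936 = 6896 ft.

Airport 1 by 6896 ft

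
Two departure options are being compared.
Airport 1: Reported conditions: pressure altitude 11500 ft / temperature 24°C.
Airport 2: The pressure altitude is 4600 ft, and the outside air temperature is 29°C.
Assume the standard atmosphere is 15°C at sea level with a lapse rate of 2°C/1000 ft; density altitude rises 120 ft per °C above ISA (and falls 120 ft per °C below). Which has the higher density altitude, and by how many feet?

Airport 1 by 7956 ft

Airport 1: ISA temp = -8°C, deviation +32°C, DA = 11500 + 120 × 32 = 15340 ft.
Airport 2: ISA temp = 5.8°C, deviation +23.2°C, DA = 4600 + 120 × 23.2 = 7384 ft.
Airport 1 is higher by 15340 − 7384 = 7956 ft.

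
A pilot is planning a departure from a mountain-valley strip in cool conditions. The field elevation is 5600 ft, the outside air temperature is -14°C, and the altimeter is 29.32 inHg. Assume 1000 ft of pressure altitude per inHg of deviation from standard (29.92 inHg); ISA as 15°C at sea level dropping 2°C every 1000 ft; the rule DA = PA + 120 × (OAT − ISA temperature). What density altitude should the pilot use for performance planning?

4208 ft

Pressure altitude = 5600 + (29.92 − 29.32) × 1000 = 5600 + (+600) = 6200 ft.
ISA temperature at 6200 ft = 15 − 2 × (6200/1000) = 2.6°C.
ISA deviation = -14 − 2.6 = -16.6°C.
Density altitude = 6200 + 120 × (-16.6) = 4208 ft.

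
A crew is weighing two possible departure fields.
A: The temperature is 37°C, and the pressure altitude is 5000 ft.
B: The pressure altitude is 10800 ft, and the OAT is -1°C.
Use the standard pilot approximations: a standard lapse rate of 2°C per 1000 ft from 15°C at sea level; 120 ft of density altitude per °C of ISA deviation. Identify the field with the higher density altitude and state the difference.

A: ISA temp = 5°C, deviation +32°C, DA = 5000 + 120 × 32 = 8840 ft.
B: ISA temp = -6.6°C, deviation +5.6°C, DA = 10800 + 120 × 5.6 = 11472 ft.
B is higher by 11472 − 8840 = 2632 ft.

B by 2632 ft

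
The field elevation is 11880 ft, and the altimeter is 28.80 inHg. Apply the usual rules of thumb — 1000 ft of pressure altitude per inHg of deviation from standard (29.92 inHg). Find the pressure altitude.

13000 ft

Pressure correction = (29.92 − 28.80) × 1000 = +1120 ft.
Pressure altitude = 11880 + (+1120) = 13000 ft.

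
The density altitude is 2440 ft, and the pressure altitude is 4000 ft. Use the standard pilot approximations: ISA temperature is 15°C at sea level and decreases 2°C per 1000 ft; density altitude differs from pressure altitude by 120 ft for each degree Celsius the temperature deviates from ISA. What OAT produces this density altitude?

Density altitude − pressure altitude = 2440 − 4000 = -1560 ft.
At 120 ft/°C that is an ISA deviation of -1560/120 = -13°C.
ISA temperature at 4000 ft = 15 − 2 × (4000/1000) = 7°C.
OAT = ISA + deviation = 7 + (-13) = -6°C.

-6°C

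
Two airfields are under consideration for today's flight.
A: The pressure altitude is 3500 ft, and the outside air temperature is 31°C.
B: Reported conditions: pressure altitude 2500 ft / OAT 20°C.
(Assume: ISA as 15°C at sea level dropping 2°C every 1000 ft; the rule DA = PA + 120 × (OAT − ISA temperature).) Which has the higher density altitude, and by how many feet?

A: ISA temp = 8°C, deviation +23°C, DA = 3500 + 120 × 23 = 6260 ft.
B: ISA temp = 10°C, deviation +10°C, DA = 2500 + 120 × 10 = 3700 ft.
A is higher by 6260 − 3700 = 2560 ft.

A by 2560 ft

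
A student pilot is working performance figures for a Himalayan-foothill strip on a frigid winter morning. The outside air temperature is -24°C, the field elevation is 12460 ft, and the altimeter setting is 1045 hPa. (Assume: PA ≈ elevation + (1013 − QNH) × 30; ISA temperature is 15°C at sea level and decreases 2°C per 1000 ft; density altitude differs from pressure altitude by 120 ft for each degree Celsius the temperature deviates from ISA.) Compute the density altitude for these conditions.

9580 ft

Pressure altitude = 12460 + (1013 − 1045) × 30 = 12460 + (-960) = 11500 ft.
ISA temperature at 11500 ft = 15 − 2 × (11500/1000) = -8°C.
ISA deviation = -24 − (-8) = -16°C.
Density altitude = 11500 + 120 × (-16) = 9580 ft.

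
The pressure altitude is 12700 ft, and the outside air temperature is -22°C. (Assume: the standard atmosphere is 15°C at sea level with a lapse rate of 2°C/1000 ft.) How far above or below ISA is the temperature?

ISA-11.6°C

ISA temperature at 12700 ft = 15 − 2 × (12700/1000) = -10.4°C.
Deviation = OAT − ISA = -22 − (-10.4) = -11.6°C.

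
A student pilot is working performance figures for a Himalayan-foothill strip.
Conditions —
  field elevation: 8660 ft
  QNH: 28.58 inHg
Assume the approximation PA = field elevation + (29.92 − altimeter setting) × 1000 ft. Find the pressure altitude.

10000 ft

Pressure correction = (29.92 − 28.58) × 1000 = +1340 ft.
Pressure altitude = 8660 + (+1340) = 10000 ft.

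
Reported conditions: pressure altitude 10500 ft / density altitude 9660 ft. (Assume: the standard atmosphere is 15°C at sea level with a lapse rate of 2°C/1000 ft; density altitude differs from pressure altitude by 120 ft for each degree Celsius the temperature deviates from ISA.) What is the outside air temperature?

-13°C

Density altitude − pressure altitude = 9660 − 10500 = -840 ft.
At 120 ft/°C that is an ISA deviation of -840/120 = -7°C.
ISA temperature at 10500 ft = 15 − 2 × (10500/1000) = -6°C.
OAT = ISA + deviation = -6 + (-7) = -13°C.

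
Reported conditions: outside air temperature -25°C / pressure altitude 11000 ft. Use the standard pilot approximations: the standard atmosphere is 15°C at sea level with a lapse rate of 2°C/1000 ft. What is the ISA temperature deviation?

ISA temperature at 11000 ft = 15 − 2 × (11000/1000) = -7°C.
Deviation = OAT − ISA = -25 − (-7) = -18°C.

ISA-18°C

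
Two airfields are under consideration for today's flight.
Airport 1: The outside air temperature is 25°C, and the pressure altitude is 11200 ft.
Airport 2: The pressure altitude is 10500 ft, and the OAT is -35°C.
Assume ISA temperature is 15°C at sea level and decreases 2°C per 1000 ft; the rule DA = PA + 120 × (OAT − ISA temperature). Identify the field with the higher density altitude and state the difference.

Airport 1: ISA temp = -7.4°C, deviation +32.4°C, DA = 11200 + 120 × 32.4 = 15088 ft.
Airport 2: ISA temp = -6°C, deviation -29°C, DA = 10500 + 120 × (-29) = 7020 ft.
Airport 1 is higher by 15088 − 7020 = 8068 ft.

Airport 1 by 8068 ft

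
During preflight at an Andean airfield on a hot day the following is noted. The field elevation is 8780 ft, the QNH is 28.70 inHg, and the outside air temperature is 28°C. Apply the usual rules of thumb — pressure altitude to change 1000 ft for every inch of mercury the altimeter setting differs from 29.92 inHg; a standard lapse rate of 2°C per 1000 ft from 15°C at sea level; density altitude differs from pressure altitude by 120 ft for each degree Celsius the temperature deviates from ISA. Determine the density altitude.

13960 ft

Pressure altitude = 8780 + (29.92 − 28.70) × 1000 = 8780 + (+1220) = 10000 ft.
ISA temperature at 10000 ft = 15 − 2 × (10000/1000) = -5°C.
ISA deviation = 28 − (-5) = +33°C.
Density altitude = 10000 + 120 × (33) = 13960 ft.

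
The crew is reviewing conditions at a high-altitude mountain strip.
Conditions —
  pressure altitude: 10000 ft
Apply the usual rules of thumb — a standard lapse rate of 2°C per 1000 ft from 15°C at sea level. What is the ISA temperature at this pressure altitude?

-5°C

ISA temperature = 15 − 2 × (10000/1000) = 15 − 20 = -5°C.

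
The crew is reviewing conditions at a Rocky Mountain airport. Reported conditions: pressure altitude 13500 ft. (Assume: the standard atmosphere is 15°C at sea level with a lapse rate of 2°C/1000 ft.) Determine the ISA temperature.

-12°C

ISA temperature = 15 − 2 × (13500/1000) = 15 − 27 = -12°C.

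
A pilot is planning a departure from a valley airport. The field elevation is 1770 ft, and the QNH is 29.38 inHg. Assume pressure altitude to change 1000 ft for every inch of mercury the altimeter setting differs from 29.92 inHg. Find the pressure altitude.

Pressure correction = (29.92 − 29.38) × 1000 = +540 ft.
Pressure altitude = 1770 + (+540) = 2310 ft.

2310 ft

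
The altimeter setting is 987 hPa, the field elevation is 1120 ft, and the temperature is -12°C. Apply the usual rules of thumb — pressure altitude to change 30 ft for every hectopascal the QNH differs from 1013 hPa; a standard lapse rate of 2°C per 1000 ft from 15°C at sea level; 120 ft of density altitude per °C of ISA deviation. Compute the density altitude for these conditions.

Pressure altitude = 1120 + (1013 − 987) × 30 = 1120 + (+780) = 1900 ft.
ISA temperature at 1900 ft = 15 − 2 × (1900/1000) = 11.2°C.
ISA deviation = -12 − 11.2 = -23.2°C.
Density altitude = 1900 + 120 × (-23.2) = -884 ft.

-884 ft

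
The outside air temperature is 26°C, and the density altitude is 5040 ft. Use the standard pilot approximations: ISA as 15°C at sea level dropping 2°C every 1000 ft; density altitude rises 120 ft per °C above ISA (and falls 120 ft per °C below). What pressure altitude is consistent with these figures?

DA = PA + 120 × (OAT − (15 − 2·PA/1000)) = PA + 120·OAT − 1800 + 0.24·PA = 1.24·PA + 120·OAT − 1800.
So 1.24·PA = 5040 − 120 × 26 + 1800 = 3720.
PA = 3720 / 1.24 = 3000 ft.

3000 ft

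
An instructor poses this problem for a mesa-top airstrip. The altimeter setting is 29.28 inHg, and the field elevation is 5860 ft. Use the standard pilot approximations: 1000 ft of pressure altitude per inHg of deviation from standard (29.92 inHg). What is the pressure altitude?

Pressure correction = (29.92 − 29.28) × 1000 = +640 ft.
Pressure altitude = 5860 + (+640) = 6500 ft.

6500 ft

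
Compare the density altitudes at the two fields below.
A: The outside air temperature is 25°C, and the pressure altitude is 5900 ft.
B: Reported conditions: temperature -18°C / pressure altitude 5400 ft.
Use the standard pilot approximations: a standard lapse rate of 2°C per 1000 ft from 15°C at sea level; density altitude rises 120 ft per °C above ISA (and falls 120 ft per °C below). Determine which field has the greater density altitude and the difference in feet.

A: ISA temp = 3.2°C, deviation +21.8°C, DA = 5900 + 120 × 21.8 = 8516 ft.
B: ISA temp = 4.2°C, deviation -22.2°C, DA = 5400 + 120 × (-22.2) = 2736 ft.
A is higher by 8516 − 2736 = 5780 ft.

A by 5780 ft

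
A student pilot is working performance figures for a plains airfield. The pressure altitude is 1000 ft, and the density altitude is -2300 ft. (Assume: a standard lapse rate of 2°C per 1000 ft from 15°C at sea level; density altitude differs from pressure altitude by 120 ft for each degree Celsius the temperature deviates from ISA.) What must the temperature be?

-14.5°C

Density altitude − pressure altitude = -2300 − 1000 = -3300 ft.
At 120 ft/°C that is an ISA deviation of -3300/120 = -27.5°C.
ISA temperature at 1000 ft = 15 − 2 × (1000/1000) = 13°C.
OAT = ISA + deviation = 13 + (-27.5) = -14.5°C.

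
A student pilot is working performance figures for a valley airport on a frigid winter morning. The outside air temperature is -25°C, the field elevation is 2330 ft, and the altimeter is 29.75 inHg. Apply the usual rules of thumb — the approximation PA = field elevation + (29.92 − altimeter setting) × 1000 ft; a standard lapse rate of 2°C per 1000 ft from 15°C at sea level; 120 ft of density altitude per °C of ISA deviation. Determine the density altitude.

-1700 ft

Pressure altitude = 2330 + (29.92 − 29.75) × 1000 = 2330 + (+170) = 2500 ft.
ISA temperature at 2500 ft = 15 − 2 × (2500/1000) = 10°C.
ISA deviation = -25 − 10 = -35°C.
Density altitude = 2500 + 120 × (-35) = -1700 ft.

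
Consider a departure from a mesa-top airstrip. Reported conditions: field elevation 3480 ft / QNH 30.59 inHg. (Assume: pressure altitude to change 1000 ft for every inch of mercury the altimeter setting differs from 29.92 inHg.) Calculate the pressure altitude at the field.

2810 ft

Pressure correction = (29.92 − 30.59) × 1000 = -670 ft.
Pressure altitude = 3480 + (-670) = 2810 ft.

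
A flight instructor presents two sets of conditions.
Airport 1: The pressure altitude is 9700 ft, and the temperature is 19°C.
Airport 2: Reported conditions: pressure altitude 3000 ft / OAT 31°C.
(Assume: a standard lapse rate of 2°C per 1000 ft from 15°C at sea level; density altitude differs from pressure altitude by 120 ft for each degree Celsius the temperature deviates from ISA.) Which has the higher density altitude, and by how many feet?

Airport 1: ISA temp = -4.4°C, deviation +23.4°C, DA = 9700 + 120 × 23.4 = 12508 ft.
Airport 2: ISA temp = 9°C, deviation +22°C, DA = 3000 + 120 × 22 = 5640 ft.
Airport 1 is higher by 12508 − 5640 = 6868 ft.

Airport 1 by 6868 ft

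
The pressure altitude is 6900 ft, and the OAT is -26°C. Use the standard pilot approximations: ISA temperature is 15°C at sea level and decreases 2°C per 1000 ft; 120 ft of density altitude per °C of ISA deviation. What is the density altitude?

3636 ft

ISA temperature at 6900 ft = 15 − 2 × (6900/1000) = 1.2°C.
ISA deviation = -26 − 1.2 = -27.2°C.
Density altitude = 6900 + 120 × (-27.2) = 6900 + (-3264) = 3636 ft.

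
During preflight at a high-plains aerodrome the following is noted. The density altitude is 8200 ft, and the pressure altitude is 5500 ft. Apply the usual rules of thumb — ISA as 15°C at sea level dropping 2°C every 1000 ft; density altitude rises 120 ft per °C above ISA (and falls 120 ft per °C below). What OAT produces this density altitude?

Density altitude − pressure altitude = 8200 − 5500 = +2700 ft.
At 120 ft/°C that is an ISA deviation of 2700/120 = +22.5°C.
ISA temperature at 5500 ft = 15 − 2 × (5500/1000) = 4°C.
OAT = ISA + deviation = 4 + (+22.5) = 26.5°C.

26.5°C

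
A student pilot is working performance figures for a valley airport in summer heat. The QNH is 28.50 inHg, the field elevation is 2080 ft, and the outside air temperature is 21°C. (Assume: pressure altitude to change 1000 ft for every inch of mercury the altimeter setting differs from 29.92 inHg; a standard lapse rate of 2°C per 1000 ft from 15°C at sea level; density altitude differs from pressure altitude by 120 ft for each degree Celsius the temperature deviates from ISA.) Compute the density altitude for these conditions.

Pressure altitude = 2080 + (29.92 − 28.50) × 1000 = 2080 + (+1420) = 3500 ft.
ISA temperature at 3500 ft = 15 − 2 × (3500/1000) = 8°C.
ISA deviation = 21 − 8 = +13°C.
Density altitude = 3500 + 120 × (13) = 5060 ft.

5060 ft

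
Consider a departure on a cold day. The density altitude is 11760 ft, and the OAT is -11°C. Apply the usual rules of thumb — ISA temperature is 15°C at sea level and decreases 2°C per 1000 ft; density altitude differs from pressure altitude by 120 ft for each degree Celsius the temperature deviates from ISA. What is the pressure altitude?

12000 ft

DA = PA + 120 × (OAT − (15 − 2·PA/1000)) = PA + 120·OAT − 1800 + 0.24·PA = 1.24·PA + 120·OAT − 1800.
So 1.24·PA = 11760 − 120 × (-11) + 1800 = 14880.
PA = 14880 / 1.24 = 12000 ft.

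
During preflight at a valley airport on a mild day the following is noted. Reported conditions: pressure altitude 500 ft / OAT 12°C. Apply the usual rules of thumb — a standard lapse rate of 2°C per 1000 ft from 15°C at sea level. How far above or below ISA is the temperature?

ISA-2°C

ISA temperature at 500 ft = 15 − 2 × (500/1000) = 14°C.
Deviation = OAT − ISA = 12 − 14 = -2°C.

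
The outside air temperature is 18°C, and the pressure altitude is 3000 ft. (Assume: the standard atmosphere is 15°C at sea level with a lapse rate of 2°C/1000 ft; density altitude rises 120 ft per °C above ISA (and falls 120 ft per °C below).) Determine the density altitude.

ISA temperature at 3000 ft = 15 − 2 × (3000/1000) = 9°C.
ISA deviation = 18 − 9 = +9°C.
Density altitude = 3000 + 120 × (9) = 3000 + (+1080) = 4080 ft.

4080 ft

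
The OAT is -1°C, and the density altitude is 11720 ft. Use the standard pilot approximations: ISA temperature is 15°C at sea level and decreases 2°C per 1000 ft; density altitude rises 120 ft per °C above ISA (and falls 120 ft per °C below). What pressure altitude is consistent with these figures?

DA = PA + 120 × (OAT − (15 − 2·PA/1000)) = PA + 120·OAT − 1800 + 0.24·PA = 1.24·PA + 120·OAT − 1800.
So 1.24·PA = 11720 − 120 × (-1) + 1800 = 13640.
PA = 13640 / 1.24 = 11000 ft.

11000 ft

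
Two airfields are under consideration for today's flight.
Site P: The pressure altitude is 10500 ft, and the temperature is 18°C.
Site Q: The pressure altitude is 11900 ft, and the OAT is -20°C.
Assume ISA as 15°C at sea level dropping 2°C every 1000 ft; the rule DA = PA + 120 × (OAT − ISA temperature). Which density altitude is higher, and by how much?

Site P: ISA temp = -6°C, deviation +24°C, DA = 10500 + 120 × 24 = 13380 ft.
Site Q: ISA temp = -8.8°C, deviation -11.2°C, DA = 11900 + 120 × (-11.2) = 10556 ft.
Site P is higher by 13380 − 10556 = 2824 ft.

Site P by 2824 ft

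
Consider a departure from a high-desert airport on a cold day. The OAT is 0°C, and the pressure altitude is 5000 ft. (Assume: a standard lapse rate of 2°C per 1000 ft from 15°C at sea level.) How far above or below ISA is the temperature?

ISA-5°C

ISA temperature at 5000 ft = 15 − 2 × (5000/1000) = 5°C.
Deviation = OAT − ISA = 0 − 5 = -5°C.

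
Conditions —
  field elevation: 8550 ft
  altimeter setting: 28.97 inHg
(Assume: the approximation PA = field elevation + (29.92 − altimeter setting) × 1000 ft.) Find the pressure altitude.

9500 ft

Pressure correction = (29.92 − 28.97) × 1000 = +950 ft.
Pressure altitude = 8550 + (+950) = 9500 ft.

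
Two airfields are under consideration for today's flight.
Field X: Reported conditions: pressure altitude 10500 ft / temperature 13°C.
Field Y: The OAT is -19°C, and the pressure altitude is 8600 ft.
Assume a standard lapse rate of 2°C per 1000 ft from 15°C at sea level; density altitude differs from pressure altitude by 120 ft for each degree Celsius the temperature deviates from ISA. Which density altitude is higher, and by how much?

Field X by 6196 ft

Field X: ISA temp = -6°C, deviation +19°C, DA = 10500 + 120 × 19 = 12780 ft.
Field Y: ISA temp = -2.2°C, deviation -16.8°C, DA = 8600 + 120 × (-16.8) = 6584 ft.
Field X is higher by 12780 − 6584 = 6196 ft.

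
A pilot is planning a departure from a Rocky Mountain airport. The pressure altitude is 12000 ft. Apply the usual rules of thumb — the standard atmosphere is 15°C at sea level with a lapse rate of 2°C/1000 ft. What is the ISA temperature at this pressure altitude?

ISA temperature = 15 − 2 × (12000/1000) = 15 − 24 = -9°C.

-9°C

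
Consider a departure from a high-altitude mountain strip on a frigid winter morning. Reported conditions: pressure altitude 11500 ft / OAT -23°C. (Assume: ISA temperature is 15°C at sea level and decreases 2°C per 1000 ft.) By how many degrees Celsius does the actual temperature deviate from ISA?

ISA-15°C

ISA temperature at 11500 ft = 15 − 2 × (11500/1000) = -8°C.
Deviation = OAT − ISA = -23 − (-8) = -15°C.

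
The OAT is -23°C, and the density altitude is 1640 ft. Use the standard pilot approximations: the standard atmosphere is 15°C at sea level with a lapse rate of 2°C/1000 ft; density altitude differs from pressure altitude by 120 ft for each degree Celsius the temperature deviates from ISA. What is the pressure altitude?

DA = PA + 120 × (OAT − (15 − 2·PA/1000)) = PA + 120·OAT − 1800 + 0.24·PA = 1.24·PA + 120·OAT − 1800.
So 1.24·PA = 1640 − 120 × (-23) + 1800 = 6200.
PA = 6200 / 1.24 = 5000 ft.

5000 ft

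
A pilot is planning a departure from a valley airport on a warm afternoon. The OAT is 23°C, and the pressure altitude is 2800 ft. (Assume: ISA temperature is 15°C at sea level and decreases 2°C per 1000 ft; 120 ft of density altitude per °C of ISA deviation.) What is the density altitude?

ISA temperature at 2800 ft = 15 − 2 × (2800/1000) = 9.4°C.
ISA deviation = 23 − 9.4 = +13.6°C.
Density altitude = 2800 + 120 × (13.6) = 2800 + (+1632) = 4432 ft.

4432 ft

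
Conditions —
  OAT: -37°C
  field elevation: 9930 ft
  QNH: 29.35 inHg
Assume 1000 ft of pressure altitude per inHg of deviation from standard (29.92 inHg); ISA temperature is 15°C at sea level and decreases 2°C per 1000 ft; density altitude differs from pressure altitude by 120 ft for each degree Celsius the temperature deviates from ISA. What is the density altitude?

Pressure altitude = 9930 + (29.92 − 29.35) × 1000 = 9930 + (+570) = 10500 ft.
ISA temperature at 10500 ft = 15 − 2 × (10500/1000) = -6°C.
ISA deviation = -37 − (-6) = -31°C.
Density altitude = 10500 + 120 × (-31) = 6780 ft.

6780 ft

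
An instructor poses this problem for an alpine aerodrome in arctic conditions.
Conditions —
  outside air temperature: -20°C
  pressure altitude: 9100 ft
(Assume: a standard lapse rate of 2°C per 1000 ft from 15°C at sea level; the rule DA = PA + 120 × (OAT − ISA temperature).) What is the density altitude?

7084 ft

ISA temperature at 9100 ft = 15 − 2 × (9100/1000) = -3.2°C.
ISA deviation = -20 − (-3.2) = -16.8°C.
Density altitude = 9100 + 120 × (-16.8) = 9100 + (-2016) = 7084 ft.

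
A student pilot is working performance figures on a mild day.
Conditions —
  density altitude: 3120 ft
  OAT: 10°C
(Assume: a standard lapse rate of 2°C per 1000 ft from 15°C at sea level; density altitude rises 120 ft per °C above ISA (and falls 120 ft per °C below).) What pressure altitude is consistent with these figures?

3000 ft

DA = PA + 120 × (OAT − (15 − 2·PA/1000)) = PA + 120·OAT − 1800 + 0.24·PA = 1.24·PA + 120·OAT − 1800.
So 1.24·PA = 3120 − 120 × 10 + 1800 = 3720.
PA = 3720 / 1.24 = 3000 ft.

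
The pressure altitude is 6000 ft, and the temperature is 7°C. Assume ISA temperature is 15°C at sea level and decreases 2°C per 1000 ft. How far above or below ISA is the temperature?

ISA+4°C

ISA temperature at 6000 ft = 15 − 2 × (6000/1000) = 3°C.
Deviation = OAT − ISA = 7 − 3 = +4°C.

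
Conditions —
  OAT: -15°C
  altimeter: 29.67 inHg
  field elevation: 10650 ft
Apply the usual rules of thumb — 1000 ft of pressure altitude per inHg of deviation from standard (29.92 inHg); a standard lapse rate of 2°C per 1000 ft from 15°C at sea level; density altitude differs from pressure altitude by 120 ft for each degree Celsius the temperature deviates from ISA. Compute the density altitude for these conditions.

9916 ft

Pressure altitude = 10650 + (29.92 − 29.67) × 1000 = 10650 + (+250) = 10900 ft.
ISA temperature at 10900 ft = 15 − 2 × (10900/1000) = -6.8°C.
ISA deviation = -15 − (-6.8) = -8.2°C.
Density altitude = 10900 + 120 × (-8.2) = 9916 ft.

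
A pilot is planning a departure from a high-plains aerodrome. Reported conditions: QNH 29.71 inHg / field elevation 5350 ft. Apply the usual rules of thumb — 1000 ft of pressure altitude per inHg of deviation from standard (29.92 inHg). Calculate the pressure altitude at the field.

5560 ft

Pressure correction = (29.92 − 29.71) × 1000 = +210 ft.
Pressure altitude = 5350 + (+210) = 5560 ft.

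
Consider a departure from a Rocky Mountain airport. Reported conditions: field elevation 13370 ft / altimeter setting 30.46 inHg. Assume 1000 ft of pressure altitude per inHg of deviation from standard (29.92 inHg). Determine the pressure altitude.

12830 ft

Pressure correction = (29.92 − 30.46) × 1000 = -540 ft.
Pressure altitude = 13370 + (-540) = 12830 ft.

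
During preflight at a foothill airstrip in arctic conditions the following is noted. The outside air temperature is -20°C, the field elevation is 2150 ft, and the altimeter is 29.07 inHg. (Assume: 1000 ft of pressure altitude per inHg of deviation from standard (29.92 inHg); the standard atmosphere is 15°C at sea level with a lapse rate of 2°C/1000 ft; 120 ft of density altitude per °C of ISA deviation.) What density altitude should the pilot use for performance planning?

Pressure altitude = 2150 + (29.92 − 29.07) × 1000 = 2150 + (+850) = 3000 ft.
ISA temperature at 3000 ft = 15 − 2 × (3000/1000) = 9°C.
ISA deviation = -20 − 9 = -29°C.
Density altitude = 3000 + 120 × (-29) = -480 ft.

-480 ft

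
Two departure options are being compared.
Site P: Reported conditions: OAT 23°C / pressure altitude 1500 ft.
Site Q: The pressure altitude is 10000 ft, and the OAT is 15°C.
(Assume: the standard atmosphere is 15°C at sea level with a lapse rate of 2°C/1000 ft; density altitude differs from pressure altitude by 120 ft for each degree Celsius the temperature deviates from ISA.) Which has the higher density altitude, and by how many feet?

Site Q by 9580 ft

Site P: ISA temp = 12°C, deviation +11°C, DA = 1500 + 120 × 11 = 2820 ft.
Site Q: ISA temp = -5°C, deviation +20°C, DA = 10000 + 120 × 20 = 12400 ft.
Site Q is higher by 12400 − 2820 = 9580 ft.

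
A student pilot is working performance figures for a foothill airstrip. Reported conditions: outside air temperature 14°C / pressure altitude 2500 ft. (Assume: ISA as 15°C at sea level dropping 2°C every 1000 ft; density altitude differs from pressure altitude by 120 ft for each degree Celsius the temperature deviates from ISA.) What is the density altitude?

ISA temperature at 2500 ft = 15 − 2 × (2500/1000) = 10°C.
ISA deviation = 14 − 10 = +4°C.
Density altitude = 2500 + 120 × (4) = 2500 + (+480) = 2980 ft.

2980 ft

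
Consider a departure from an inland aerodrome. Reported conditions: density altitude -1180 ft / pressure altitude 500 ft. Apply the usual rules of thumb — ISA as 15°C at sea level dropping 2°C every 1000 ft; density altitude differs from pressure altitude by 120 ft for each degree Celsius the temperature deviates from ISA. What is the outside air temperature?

0°C

Density altitude − pressure altitude = -1180 − 500 = -1680 ft.
At 120 ft/°C that is an ISA deviation of -1680/120 = -14°C.
ISA temperature at 500 ft = 15 − 2 × (500/1000) = 14°C.
OAT = ISA + deviation = 14 + (-14) = 0°C.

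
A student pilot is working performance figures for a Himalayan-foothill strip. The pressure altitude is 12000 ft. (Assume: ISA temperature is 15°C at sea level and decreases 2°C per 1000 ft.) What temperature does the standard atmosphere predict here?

-9°C

ISA temperature = 15 − 2 × (12000/1000) = 15 − 24 = -9°C.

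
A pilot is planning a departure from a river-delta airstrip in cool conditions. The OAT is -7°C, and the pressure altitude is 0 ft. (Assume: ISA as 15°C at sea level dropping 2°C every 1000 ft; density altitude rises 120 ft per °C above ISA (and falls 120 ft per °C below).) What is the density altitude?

ISA temperature at 0 ft = 15 − 2 × (0/1000) = 15°C.
ISA deviation = -7 − 15 = -22°C.
Density altitude = 0 + 120 × (-22) = 0 + (-2640) = -2640 ft.

-2640 ft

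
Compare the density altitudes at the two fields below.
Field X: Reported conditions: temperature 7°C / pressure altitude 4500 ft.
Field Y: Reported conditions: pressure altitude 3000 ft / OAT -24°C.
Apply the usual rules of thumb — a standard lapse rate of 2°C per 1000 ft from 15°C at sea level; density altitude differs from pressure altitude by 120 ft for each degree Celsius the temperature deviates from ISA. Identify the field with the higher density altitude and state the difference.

Field X: ISA temp = 6°C, deviation +1°C, DA = 4500 + 120 × 1 = 4620 ft.
Field Y: ISA temp = 9°C, deviation -33°C, DA = 3000 + 120 × (-33) = -960 ft.
Field X is higher by 4620 − (-960) = 5580 ft.

Field X by 5580 ft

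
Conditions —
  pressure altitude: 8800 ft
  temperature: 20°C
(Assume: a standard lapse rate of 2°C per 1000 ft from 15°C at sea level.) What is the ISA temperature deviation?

ISA+22.6°C

ISA temperature at 8800 ft = 15 − 2 × (8800/1000) = -2.6°C.
Deviation = OAT − ISA = 20 − (-2.6) = +22.6°C.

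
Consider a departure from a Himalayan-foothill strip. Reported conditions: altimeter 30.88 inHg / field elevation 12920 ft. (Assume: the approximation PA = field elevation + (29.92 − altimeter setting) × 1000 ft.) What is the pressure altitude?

Pressure correction = (29.92 − 30.88) × 1000 = -960 ft.
Pressure altitude = 12920 + (-960) = 11960 ft.

11960 ft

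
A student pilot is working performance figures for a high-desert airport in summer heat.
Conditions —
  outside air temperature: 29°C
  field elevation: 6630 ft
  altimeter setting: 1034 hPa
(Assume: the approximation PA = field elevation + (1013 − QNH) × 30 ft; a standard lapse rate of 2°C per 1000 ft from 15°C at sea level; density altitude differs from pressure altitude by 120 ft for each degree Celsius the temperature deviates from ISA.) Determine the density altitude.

9120 ft

Pressure altitude = 6630 + (1013 − 1034) × 30 = 6630 + (-630) = 6000 ft.
ISA temperature at 6000 ft = 15 − 2 × (6000/1000) = 3°C.
ISA deviation = 29 − 3 = +26°C.
Density altitude = 6000 + 120 × (26) = 9120 ft.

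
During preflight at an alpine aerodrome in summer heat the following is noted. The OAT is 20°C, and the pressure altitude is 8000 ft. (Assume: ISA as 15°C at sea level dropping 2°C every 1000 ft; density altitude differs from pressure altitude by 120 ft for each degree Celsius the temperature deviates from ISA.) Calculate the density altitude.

10520 ft

ISA temperature at 8000 ft = 15 − 2 × (8000/1000) = -1°C.
ISA deviation = 20 − (-1) = +21°C.
Density altitude = 8000 + 120 × (21) = 8000 + (+2520) = 10520 ft.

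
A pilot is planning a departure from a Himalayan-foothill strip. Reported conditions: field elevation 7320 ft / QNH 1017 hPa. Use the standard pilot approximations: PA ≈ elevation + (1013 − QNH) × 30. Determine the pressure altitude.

Pressure correction = (1013 − 1017) × 30 = -120 ft.
Pressure altitude = 7320 + (-120) = 7200 ft.

7200 ft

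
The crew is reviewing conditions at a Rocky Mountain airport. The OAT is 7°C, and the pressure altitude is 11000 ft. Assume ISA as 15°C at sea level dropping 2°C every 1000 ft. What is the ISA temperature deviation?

ISA+14°C

ISA temperature at 11000 ft = 15 − 2 × (11000/1000) = -7°C.
Deviation = OAT − ISA = 7 − (-7) = +14°C.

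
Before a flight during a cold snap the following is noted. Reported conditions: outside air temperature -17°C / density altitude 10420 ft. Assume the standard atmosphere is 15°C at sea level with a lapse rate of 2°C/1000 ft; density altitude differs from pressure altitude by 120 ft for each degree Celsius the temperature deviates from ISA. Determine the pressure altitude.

11500 ft

DA = PA + 120 × (OAT − (15 − 2·PA/1000)) = PA + 120·OAT − 1800 + 0.24·PA = 1.24·PA + 120·OAT − 1800.
So 1.24·PA = 10420 − 120 × (-17) + 1800 = 14260.
PA = 14260 / 1.24 = 11500 ft.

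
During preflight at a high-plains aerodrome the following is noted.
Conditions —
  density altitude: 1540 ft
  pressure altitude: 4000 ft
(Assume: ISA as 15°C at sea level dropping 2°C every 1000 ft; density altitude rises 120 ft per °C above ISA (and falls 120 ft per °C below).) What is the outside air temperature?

-13.5°C

Density altitude − pressure altitude = 1540 − 4000 = -2460 ft.
At 120 ft/°C that is an ISA deviation of -2460/120 = -20.5°C.
ISA temperature at 4000 ft = 15 − 2 × (4000/1000) = 7°C.
OAT = ISA + deviation = 7 + (-20.5) = -13.5°C.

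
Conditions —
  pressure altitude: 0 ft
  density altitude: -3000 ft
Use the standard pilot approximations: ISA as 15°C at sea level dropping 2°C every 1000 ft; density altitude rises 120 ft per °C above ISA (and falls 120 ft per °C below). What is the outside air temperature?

Density altitude − pressure altitude = -3000 − 0 = -3000 ft.
At 120 ft/°C that is an ISA deviation of -3000/120 = -25°C.
ISA temperature at 0 ft = 15 − 2 × (0/1000) = 15°C.
OAT = ISA + deviation = 15 + (-25) = -10°C.

-10°C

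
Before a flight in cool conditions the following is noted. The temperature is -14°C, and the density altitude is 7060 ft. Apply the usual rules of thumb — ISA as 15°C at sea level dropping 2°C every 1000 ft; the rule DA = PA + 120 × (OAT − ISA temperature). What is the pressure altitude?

DA = PA + 120 × (OAT − (15 − 2·PA/1000)) = PA + 120·OAT − 1800 + 0.24·PA = 1.24·PA + 120·OAT − 1800.
So 1.24·PA = 7060 − 120 × (-14) + 1800 = 10540.
PA = 10540 / 1.24 = 8500 ft.

8500 ft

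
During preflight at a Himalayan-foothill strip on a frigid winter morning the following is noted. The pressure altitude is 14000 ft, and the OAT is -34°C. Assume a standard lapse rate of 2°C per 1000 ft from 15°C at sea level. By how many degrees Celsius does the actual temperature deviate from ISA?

ISA temperature at 14000 ft = 15 − 2 × (14000/1000) = -13°C.
Deviation = OAT − ISA = -34 − (-13) = -21°C.

ISA-21°C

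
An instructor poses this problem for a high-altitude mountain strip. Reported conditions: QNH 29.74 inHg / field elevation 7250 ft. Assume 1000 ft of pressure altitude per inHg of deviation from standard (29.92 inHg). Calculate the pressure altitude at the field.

7430 ft

Pressure correction = (29.92 − 29.74) × 1000 = +180 ft.
Pressure altitude = 7250 + (+180) = 7430 ft.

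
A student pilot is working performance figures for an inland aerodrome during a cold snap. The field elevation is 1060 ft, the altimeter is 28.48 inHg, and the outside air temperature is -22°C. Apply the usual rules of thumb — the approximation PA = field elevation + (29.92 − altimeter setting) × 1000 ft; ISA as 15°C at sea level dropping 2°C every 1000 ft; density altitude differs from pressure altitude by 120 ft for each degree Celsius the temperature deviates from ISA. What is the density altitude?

-1340 ft

Pressure altitude = 1060 + (29.92 − 28.48) × 1000 = 1060 + (+1440) = 2500 ft.
ISA temperature at 2500 ft = 15 − 2 × (2500/1000) = 10°C.
ISA deviation = -22 − 10 = -32°C.
Density altitude = 2500 + 120 × (-32) = -1340 ft.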